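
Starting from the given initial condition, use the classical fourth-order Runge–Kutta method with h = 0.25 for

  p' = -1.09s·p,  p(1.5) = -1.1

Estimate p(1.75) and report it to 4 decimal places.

-0.7066

RK4: k1 = f(s_n, p_n); k2 = f(s_n + h/2, p_n + (h/2)·k1); k3 = f(s_n + h/2, p_n + (h/2)·k2); k4 = f(s_n + h, p_n + h·k3); p_{n+1} = p_n + (h/6)·(k1 + 2k2 + 2k3 + k4).
s=1.500000, p=-1.100000:
  k1 = f(1.500000, -1.100000) = 1.798500
  k2 = f(1.625000, -0.875188) = 1.550176
  k3 = f(1.625000, -0.906228) = 1.605156
  k4 = f(1.750000, -0.698711) = 1.332791
  p ← -1.100000 + (0.25/6)·(k1 + 2k2 + 2k3 + k4) = -0.706585
p(1.75) ≈ -0.7066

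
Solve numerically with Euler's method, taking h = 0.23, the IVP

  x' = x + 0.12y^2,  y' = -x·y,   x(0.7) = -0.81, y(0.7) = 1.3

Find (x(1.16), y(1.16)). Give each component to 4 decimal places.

-1.1024, 1.8790

Euler on (x,y): x_{n+1} = x_n + h·x', y_{n+1} = y_n + h·y'.
0.700000: (-0.810000, 1.300000); f=(-0.607200, 1.053000) → (-0.949656, 1.542190)
0.930000: (-0.949656, 1.542190); f=(-0.664254, 1.464550) → (-1.102434, 1.879036)
(x(1.16), y(1.16)) ≈ (-1.1024, 1.8790)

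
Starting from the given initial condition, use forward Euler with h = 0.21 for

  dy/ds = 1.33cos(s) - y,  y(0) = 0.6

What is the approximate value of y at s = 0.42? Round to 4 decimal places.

Euler: y_{n+1} = y_n + h·f(s_n, y_n).
s=0.000000, y=0.600000: f=0.730000 → y ← 0.600000 + 0.21·0.730000 = 0.753300
s=0.210000, y=0.753300: f=0.547481 → y ← 0.753300 + 0.21·0.547481 = 0.868271
y(0.42) ≈ 0.8683

0.8683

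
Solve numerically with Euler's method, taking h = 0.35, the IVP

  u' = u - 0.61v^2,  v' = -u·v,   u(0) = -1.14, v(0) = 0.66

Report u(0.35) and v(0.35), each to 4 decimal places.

Euler on (u,v): u_{n+1} = u_n + h·u', v_{n+1} = v_n + h·v'.
0.000000: (-1.140000, 0.660000); f=(-1.405716, 0.752400) → (-1.632001, 0.923340)
(u(0.35), v(0.35)) ≈ (-1.6320, 0.9233)

-1.6320, 0.9233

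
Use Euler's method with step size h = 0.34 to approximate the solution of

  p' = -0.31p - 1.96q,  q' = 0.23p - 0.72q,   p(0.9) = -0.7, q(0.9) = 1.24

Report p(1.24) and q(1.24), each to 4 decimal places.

Euler on (p,q): p_{n+1} = p_n + h·p', q_{n+1} = q_n + h·q'.
0.900000: (-0.700000, 1.240000); f=(-2.213400, -1.053800) → (-1.452556, 0.881708)
(p(1.24), q(1.24)) ≈ (-1.4526, 0.8817)

-1.4526, 0.8817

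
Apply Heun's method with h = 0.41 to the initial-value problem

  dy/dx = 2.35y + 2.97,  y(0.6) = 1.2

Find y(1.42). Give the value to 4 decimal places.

13.2569

Heun: k1 = f(x_n, y_n); k2 = f(x_n + h, y_n + h·k1); y_{n+1} = y_n + (h/2)·(k1 + k2).
x=0.600000, y=1.200000:
  k1 = f(0.600000, 1.200000) = 5.790000
  k2 = f(1.010000, 3.573900) = 11.368665
  y ← 1.200000 + (0.41/2)·(5.790000 + 11.368665) = 4.717526
x=1.010000, y=4.717526:
  k1 = f(1.010000, 4.717526) = 14.056187
  k2 = f(1.420000, 10.480563) = 27.599323
  y ← 4.717526 + (0.41/2)·(14.056187 + 27.599323) = 13.256906
y(1.42) ≈ 13.2569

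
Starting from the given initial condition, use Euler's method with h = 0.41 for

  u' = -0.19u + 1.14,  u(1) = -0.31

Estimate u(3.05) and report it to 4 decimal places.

1.7935

Euler: u_{n+1} = u_n + h·f(s_n, u_n).
s=1.000000, u=-0.310000: f=1.198900 → u ← -0.310000 + 0.41·1.198900 = 0.181549
s=1.410000, u=0.181549: f=1.105506 → u ← 0.181549 + 0.41·1.105506 = 0.634806
s=1.820000, u=0.634806: f=1.019387 → u ← 0.634806 + 0.41·1.019387 = 1.052755
s=2.230000, u=1.052755: f=0.939977 → u ← 1.052755 + 0.41·0.939977 = 1.438145
s=2.640000, u=1.438145: f=0.866752 → u ← 1.438145 + 0.41·0.866752 = 1.793514
u(3.05) ≈ 1.7935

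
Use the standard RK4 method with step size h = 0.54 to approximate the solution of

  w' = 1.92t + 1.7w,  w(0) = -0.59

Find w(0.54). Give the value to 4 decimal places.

-1.0885

RK4: k1 = f(t_n, w_n); k2 = f(t_n + h/2, w_n + (h/2)·k1); k3 = f(t_n + h/2, w_n + (h/2)·k2); k4 = f(t_n + h, w_n + h·k3); w_{n+1} = w_n + (h/6)·(k1 + 2k2 + 2k3 + k4).
t=0.000000, w=-0.590000:
  k1 = f(0.000000, -0.590000) = -1.003000
  k2 = f(0.270000, -0.860810) = -0.944977
  k3 = f(0.270000, -0.845144) = -0.918344
  k4 = f(0.540000, -1.085906) = -0.809240
  w ← -0.590000 + (0.54/6)·(k1 + 2k2 + 2k3 + k4) = -1.088499
w(0.54) ≈ -1.0885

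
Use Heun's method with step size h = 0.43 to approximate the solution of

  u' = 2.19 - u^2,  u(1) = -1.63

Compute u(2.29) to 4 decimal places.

Heun: k1 = f(x_n, u_n); k2 = f(x_n + h, u_n + h·k1); u_{n+1} = u_n + (h/2)·(k1 + k2).
x=1.000000, u=-1.630000:
  k1 = f(1.000000, -1.630000) = -0.466900
  k2 = f(1.430000, -1.830767) = -1.161708
  u ← -1.630000 + (0.43/2)·(-0.466900 + (-1.161708)) = -1.980151
x=1.430000, u=-1.980151:
  k1 = f(1.430000, -1.980151) = -1.730997
  k2 = f(1.860000, -2.724479) = -5.232787
  u ← -1.980151 + (0.43/2)·(-1.730997 + (-5.232787)) = -3.477364
x=1.860000, u=-3.477364:
  k1 = f(1.860000, -3.477364) = -9.902062
  k2 = f(2.290000, -7.735251) = -57.644106
  u ← -3.477364 + (0.43/2)·(-9.902062 + (-57.644106)) = -17.999790
u(2.29) ≈ -17.9998

-17.9998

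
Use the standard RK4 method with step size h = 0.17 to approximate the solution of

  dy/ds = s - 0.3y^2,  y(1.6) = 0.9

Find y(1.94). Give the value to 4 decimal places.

RK4: k1 = f(s_n, y_n); k2 = f(s_n + h/2, y_n + (h/2)·k1); k3 = f(s_n + h/2, y_n + (h/2)·k2); k4 = f(s_n + h, y_n + h·k3); y_{n+1} = y_n + (h/6)·(k1 + 2k2 + 2k3 + k4).
s=1.600000, y=0.900000:
  k1 = f(1.600000, 0.900000) = 1.357000
  k2 = f(1.685000, 1.015345) = 1.375722
  k3 = f(1.685000, 1.016936) = 1.374752
  k4 = f(1.770000, 1.133708) = 1.384412
  y ← 0.900000 + (0.17/6)·(k1 + 2k2 + 2k3 + k4) = 1.133534
s=1.770000, y=1.133534:
  k1 = f(1.770000, 1.133534) = 1.384531
  k2 = f(1.855000, 1.251219) = 1.385336
  k3 = f(1.855000, 1.251287) = 1.385284
  k4 = f(1.940000, 1.369032) = 1.377726
  y ← 1.133534 + (0.17/6)·(k1 + 2k2 + 2k3 + k4) = 1.368799
y(1.94) ≈ 1.3688

1.3688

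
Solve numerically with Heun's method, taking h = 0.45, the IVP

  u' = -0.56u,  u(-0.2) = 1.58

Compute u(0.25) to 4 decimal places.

Heun: k1 = f(t_n, u_n); k2 = f(t_n + h, u_n + h·k1); u_{n+1} = u_n + (h/2)·(k1 + k2).
t=-0.200000, u=1.580000:
  k1 = f(-0.200000, 1.580000) = -0.884800
  k2 = f(0.250000, 1.181840) = -0.661830
  u ← 1.580000 + (0.45/2)·(-0.884800 + (-0.661830)) = 1.232008
u(0.25) ≈ 1.2320

1.2320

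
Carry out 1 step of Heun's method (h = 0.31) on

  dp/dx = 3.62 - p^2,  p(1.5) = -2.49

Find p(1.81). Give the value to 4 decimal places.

Heun: k1 = f(x_n, p_n); k2 = f(x_n + h, p_n + h·k1); p_{n+1} = p_n + (h/2)·(k1 + k2).
x=1.500000, p=-2.490000:
  k1 = f(1.500000, -2.490000) = -2.580100
  k2 = f(1.810000, -3.289831) = -7.202988
  p ← -2.490000 + (0.31/2)·(-2.580100 + (-7.202988)) = -4.006379
p(1.81) ≈ -4.0064

-4.0064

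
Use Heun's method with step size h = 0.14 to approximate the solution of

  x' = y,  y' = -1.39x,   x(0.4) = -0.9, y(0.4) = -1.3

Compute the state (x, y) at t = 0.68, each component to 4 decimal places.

Heun on (x,y): k1 = f(t_n, state_n); k2 = f(t_n + h, state_n + h·k1); state_{n+1} = state_n + (h/2)·(k1 + k2).
0.400000: (-0.900000, -1.300000)
  k1 = (-1.300000, 1.251000)
  predictor → (-1.082000, -1.124860)
  k2 = (-1.124860, 1.503980)
  → (-1.069740, -1.107151)
0.540000: (-1.069740, -1.107151)
  k1 = (-1.107151, 1.486939)
  predictor → (-1.224741, -0.898980)
  k2 = (-0.898980, 1.702391)
  → (-1.210169, -0.883898)
(x(0.68), y(0.68)) ≈ (-1.2102, -0.8839)

-1.2102, -0.8839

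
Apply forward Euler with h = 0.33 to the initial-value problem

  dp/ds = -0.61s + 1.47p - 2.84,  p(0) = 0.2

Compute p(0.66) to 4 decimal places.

-1.9544

Euler: p_{n+1} = p_n + h·f(s_n, p_n).
s=0.000000, p=0.200000: f=-2.546000 → p ← 0.200000 + 0.33·(-2.546000) = -0.640180
s=0.330000, p=-0.640180: f=-3.982365 → p ← -0.640180 + 0.33·(-3.982365) = -1.954360
p(0.66) ≈ -1.9544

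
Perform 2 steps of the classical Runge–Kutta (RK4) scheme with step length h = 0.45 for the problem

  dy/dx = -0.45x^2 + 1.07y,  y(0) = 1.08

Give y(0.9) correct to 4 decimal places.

2.6866

RK4: k1 = f(x_n, y_n); k2 = f(x_n + h/2, y_n + (h/2)·k1); k3 = f(x_n + h/2, y_n + (h/2)·k2); k4 = f(x_n + h, y_n + h·k3); y_{n+1} = y_n + (h/6)·(k1 + 2k2 + 2k3 + k4).
x=0.000000, y=1.080000:
  k1 = f(0.000000, 1.080000) = 1.155600
  k2 = f(0.225000, 1.340010) = 1.411029
  k3 = f(0.225000, 1.397482) = 1.472524
  k4 = f(0.450000, 1.742636) = 1.773495
  y ← 1.080000 + (0.45/6)·(k1 + 2k2 + 2k3 + k4) = 1.732215
x=0.450000, y=1.732215:
  k1 = f(0.450000, 1.732215) = 1.762345
  k2 = f(0.675000, 2.128743) = 2.072724
  k3 = f(0.675000, 2.198578) = 2.147447
  k4 = f(0.900000, 2.698566) = 2.522966
  y ← 1.732215 + (0.45/6)·(k1 + 2k2 + 2k3 + k4) = 2.686639
y(0.9) ≈ 2.6866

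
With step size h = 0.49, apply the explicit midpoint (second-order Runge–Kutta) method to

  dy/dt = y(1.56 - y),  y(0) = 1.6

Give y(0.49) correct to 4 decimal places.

Midpoint: k1 = f(t_n, y_n); k2 = f(t_n + h/2, y_n + (h/2)·k1); y_{n+1} = y_n + h·k2.
t=0.000000, y=1.600000:
  k1 = f(0.000000, 1.600000) = -0.064000
  k2 = f(0.245000, 1.584320) = -0.038531
  y ← 1.600000 + 0.49·(-0.038531) = 1.581120
y(0.49) ≈ 1.5811

1.5811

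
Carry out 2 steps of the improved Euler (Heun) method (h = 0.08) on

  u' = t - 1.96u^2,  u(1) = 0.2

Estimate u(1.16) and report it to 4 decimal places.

Heun: k1 = f(t_n, u_n); k2 = f(t_n + h, u_n + h·k1); u_{n+1} = u_n + (h/2)·(k1 + k2).
t=1.000000, u=0.200000:
  k1 = f(1.000000, 0.200000) = 0.921600
  k2 = f(1.080000, 0.273728) = 0.933143
  u ← 0.200000 + (0.08/2)·(0.921600 + 0.933143) = 0.274190
t=1.080000, u=0.274190:
  k1 = f(1.080000, 0.274190) = 0.932647
  k2 = f(1.160000, 0.348801) = 0.921542
  u ← 0.274190 + (0.08/2)·(0.932647 + 0.921542) = 0.348357
u(1.16) ≈ 0.3484

0.3484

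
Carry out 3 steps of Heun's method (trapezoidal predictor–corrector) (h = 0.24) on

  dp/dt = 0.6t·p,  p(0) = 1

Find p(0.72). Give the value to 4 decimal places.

1.1676

Heun: k1 = f(t_n, p_n); k2 = f(t_n + h, p_n + h·k1); p_{n+1} = p_n + (h/2)·(k1 + k2).
t=0.000000, p=1.000000:
  k1 = f(0.000000, 1.000000) = 0.000000
  k2 = f(0.240000, 1.000000) = 0.144000
  p ← 1.000000 + (0.24/2)·(0.000000 + 0.144000) = 1.017280
t=0.240000, p=1.017280:
  k1 = f(0.240000, 1.017280) = 0.146488
  k2 = f(0.480000, 1.052437) = 0.303102
  p ← 1.017280 + (0.24/2)·(0.146488 + 0.303102) = 1.071231
t=0.480000, p=1.071231:
  k1 = f(0.480000, 1.071231) = 0.308514
  k2 = f(0.720000, 1.145274) = 0.494758
  p ← 1.071231 + (0.24/2)·(0.308514 + 0.494758) = 1.167624
p(0.72) ≈ 1.1676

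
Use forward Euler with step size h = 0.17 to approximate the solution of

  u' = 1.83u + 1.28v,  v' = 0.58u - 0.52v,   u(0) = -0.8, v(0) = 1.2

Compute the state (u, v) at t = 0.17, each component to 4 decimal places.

Euler on (u,v): u_{n+1} = u_n + h·u', v_{n+1} = v_n + h·v'.
0.000000: (-0.800000, 1.200000); f=(0.072000, -1.088000) → (-0.787760, 1.015040)
(u(0.17), v(0.17)) ≈ (-0.7878, 1.0150)

-0.7878, 1.0150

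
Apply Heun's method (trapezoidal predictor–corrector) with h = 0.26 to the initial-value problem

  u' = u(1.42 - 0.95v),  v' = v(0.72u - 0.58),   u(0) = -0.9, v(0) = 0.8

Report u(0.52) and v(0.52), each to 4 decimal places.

Heun on (u,v): k1 = f(x_n, state_n); k2 = f(x_n + h, state_n + h·k1); state_{n+1} = state_n + (h/2)·(k1 + k2).
0.000000: (-0.900000, 0.800000)
  k1 = (-0.594000, -0.982400)
  predictor → (-1.054440, 0.544576)
  k2 = (-0.951793, -0.729294)
  → (-1.100953, 0.577480)
0.260000: (-1.100953, 0.577480)
  k1 = (-0.959364, -0.792698)
  predictor → (-1.350388, 0.371378)
  k2 = (-1.441121, -0.576483)
  → (-1.413016, 0.399486)
(u(0.52), v(0.52)) ≈ (-1.4130, 0.3995)

-1.4130, 0.3995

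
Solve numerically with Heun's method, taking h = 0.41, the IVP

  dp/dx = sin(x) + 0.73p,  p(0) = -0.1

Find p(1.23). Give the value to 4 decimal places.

0.6369

Heun: k1 = f(x_n, p_n); k2 = f(x_n + h, p_n + h·k1); p_{n+1} = p_n + (h/2)·(k1 + k2).
x=0.000000, p=-0.100000:
  k1 = f(0.000000, -0.100000) = -0.073000
  k2 = f(0.410000, -0.129930) = 0.303760
  p ← -0.100000 + (0.41/2)·(-0.073000 + 0.303760) = -0.052694
x=0.410000, p=-0.052694:
  k1 = f(0.410000, -0.052694) = 0.360143
  k2 = f(0.820000, 0.094964) = 0.800470
  p ← -0.052694 + (0.41/2)·(0.360143 + 0.800470) = 0.185231
x=0.820000, p=0.185231:
  k1 = f(0.820000, 0.185231) = 0.866365
  k2 = f(1.230000, 0.540441) = 1.337011
  p ← 0.185231 + (0.41/2)·(0.866365 + 1.337011) = 0.636923
p(1.23) ≈ 0.6369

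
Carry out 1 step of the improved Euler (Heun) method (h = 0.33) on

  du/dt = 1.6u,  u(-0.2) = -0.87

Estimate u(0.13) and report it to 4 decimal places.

Heun: k1 = f(t_n, u_n); k2 = f(t_n + h, u_n + h·k1); u_{n+1} = u_n + (h/2)·(k1 + k2).
t=-0.200000, u=-0.870000:
  k1 = f(-0.200000, -0.870000) = -1.392000
  k2 = f(0.130000, -1.329360) = -2.126976
  u ← -0.870000 + (0.33/2)·(-1.392000 + (-2.126976)) = -1.450631
u(0.13) ≈ -1.4506

-1.4506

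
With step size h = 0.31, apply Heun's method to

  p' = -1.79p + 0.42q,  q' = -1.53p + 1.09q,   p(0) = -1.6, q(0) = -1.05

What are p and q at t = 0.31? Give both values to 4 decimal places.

-1.0310, -0.7558

Heun on (p,q): k1 = f(t_n, state_n); k2 = f(t_n + h, state_n + h·k1); state_{n+1} = state_n + (h/2)·(k1 + k2).
0.000000: (-1.600000, -1.050000)
  k1 = (2.423000, 1.303500)
  predictor → (-0.848870, -0.645915)
  k2 = (1.248193, 0.594724)
  → (-1.030965, -0.755775)
(p(0.31), q(0.31)) ≈ (-1.0310, -0.7558)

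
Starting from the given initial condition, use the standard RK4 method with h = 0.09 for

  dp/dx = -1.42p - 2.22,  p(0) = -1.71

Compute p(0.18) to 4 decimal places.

-1.6769

RK4: k1 = f(x_n, p_n); k2 = f(x_n + h/2, p_n + (h/2)·k1); k3 = f(x_n + h/2, p_n + (h/2)·k2); k4 = f(x_n + h, p_n + h·k3); p_{n+1} = p_n + (h/6)·(k1 + 2k2 + 2k3 + k4).
x=0.000000, p=-1.710000:
  k1 = f(0.000000, -1.710000) = 0.208200
  k2 = f(0.045000, -1.700631) = 0.194896
  k3 = f(0.045000, -1.701230) = 0.195746
  k4 = f(0.090000, -1.692383) = 0.183184
  p ← -1.710000 + (0.09/6)·(k1 + 2k2 + 2k3 + k4) = -1.692410
x=0.090000, p=-1.692410:
  k1 = f(0.090000, -1.692410) = 0.183222
  k2 = f(0.135000, -1.684165) = 0.171514
  k3 = f(0.135000, -1.684692) = 0.172262
  k4 = f(0.180000, -1.676906) = 0.161207
  p ← -1.692410 + (0.09/6)·(k1 + 2k2 + 2k3 + k4) = -1.676930
p(0.18) ≈ -1.6769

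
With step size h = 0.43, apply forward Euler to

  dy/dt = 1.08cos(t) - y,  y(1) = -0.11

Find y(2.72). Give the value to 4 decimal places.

-0.3254

Euler: y_{n+1} = y_n + h·f(t_n, y_n).
t=1.000000, y=-0.110000: f=0.693526 → y ← -0.110000 + 0.43·0.693526 = 0.188216
t=1.430000, y=0.188216: f=-0.036658 → y ← 0.188216 + 0.43·(-0.036658) = 0.172453
t=1.860000, y=0.172453: f=-0.480458 → y ← 0.172453 + 0.43·(-0.480458) = -0.034143
t=2.290000, y=-0.034143: f=-0.677345 → y ← -0.034143 + 0.43·(-0.677345) = -0.325402
y(2.72) ≈ -0.3254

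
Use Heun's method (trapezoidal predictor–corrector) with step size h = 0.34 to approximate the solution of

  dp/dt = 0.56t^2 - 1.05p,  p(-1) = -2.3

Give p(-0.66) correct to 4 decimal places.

-1.5228

Heun: k1 = f(t_n, p_n); k2 = f(t_n + h, p_n + h·k1); p_{n+1} = p_n + (h/2)·(k1 + k2).
t=-1.000000, p=-2.300000:
  k1 = f(-1.000000, -2.300000) = 2.975000
  k2 = f(-0.660000, -1.288500) = 1.596861
  p ← -2.300000 + (0.34/2)·(2.975000 + 1.596861) = -1.522784
p(-0.66) ≈ -1.5228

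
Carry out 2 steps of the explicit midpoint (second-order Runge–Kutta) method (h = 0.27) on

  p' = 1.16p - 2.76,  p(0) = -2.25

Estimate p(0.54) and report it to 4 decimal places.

-6.2114

Midpoint: k1 = f(x_n, p_n); k2 = f(x_n + h/2, p_n + (h/2)·k1); p_{n+1} = p_n + h·k2.
x=0.000000, p=-2.250000:
  k1 = f(0.000000, -2.250000) = -5.370000
  k2 = f(0.135000, -2.974950) = -6.210942
  p ← -2.250000 + 0.27·(-6.210942) = -3.926954
x=0.270000, p=-3.926954:
  k1 = f(0.270000, -3.926954) = -7.315267
  k2 = f(0.405000, -4.914515) = -8.460838
  p ← -3.926954 + 0.27·(-8.460838) = -6.211381
p(0.54) ≈ -6.2114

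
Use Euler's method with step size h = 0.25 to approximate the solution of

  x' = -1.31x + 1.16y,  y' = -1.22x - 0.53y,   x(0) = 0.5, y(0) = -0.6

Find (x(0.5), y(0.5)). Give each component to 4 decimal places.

-0.0861, -0.6333

Euler on (x,y): x_{n+1} = x_n + h·x', y_{n+1} = y_n + h·y'.
0.000000: (0.500000, -0.600000); f=(-1.351000, -0.292000) → (0.162250, -0.673000)
0.250000: (0.162250, -0.673000); f=(-0.993227, 0.158745) → (-0.086057, -0.633314)
(x(0.5), y(0.5)) ≈ (-0.0861, -0.6333)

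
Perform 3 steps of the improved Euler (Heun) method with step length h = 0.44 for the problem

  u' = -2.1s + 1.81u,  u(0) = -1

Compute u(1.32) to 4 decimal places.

Heun: k1 = f(s_n, u_n); k2 = f(s_n + h, u_n + h·k1); u_{n+1} = u_n + (h/2)·(k1 + k2).
s=0.000000, u=-1.000000:
  k1 = f(0.000000, -1.000000) = -1.810000
  k2 = f(0.440000, -1.796400) = -4.175484
  u ← -1.000000 + (0.44/2)·(-1.810000 + (-4.175484)) = -2.316806
s=0.440000, u=-2.316806:
  k1 = f(0.440000, -2.316806) = -5.117420
  k2 = f(0.880000, -4.568471) = -10.116933
  u ← -2.316806 + (0.44/2)·(-5.117420 + (-10.116933)) = -5.668364
s=0.880000, u=-5.668364:
  k1 = f(0.880000, -5.668364) = -12.107739
  k2 = f(1.320000, -10.995769) = -22.674342
  u ← -5.668364 + (0.44/2)·(-12.107739 + (-22.674342)) = -13.320422
u(1.32) ≈ -13.3204

-13.3204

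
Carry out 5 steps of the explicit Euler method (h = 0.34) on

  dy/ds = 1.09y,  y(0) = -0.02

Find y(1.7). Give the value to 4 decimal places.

-0.0967

Euler: y_{n+1} = y_n + h·f(s_n, y_n).
s=0.000000, y=-0.020000: f=-0.021800 → y ← -0.020000 + 0.34·(-0.021800) = -0.027412
s=0.340000, y=-0.027412: f=-0.029879 → y ← -0.027412 + 0.34·(-0.029879) = -0.037571
s=0.680000, y=-0.037571: f=-0.040952 → y ← -0.037571 + 0.34·(-0.040952) = -0.051495
s=1.020000, y=-0.051495: f=-0.056129 → y ← -0.051495 + 0.34·(-0.056129) = -0.070579
s=1.360000, y=-0.070579: f=-0.076931 → y ← -0.070579 + 0.34·(-0.076931) = -0.096735
y(1.7) ≈ -0.0967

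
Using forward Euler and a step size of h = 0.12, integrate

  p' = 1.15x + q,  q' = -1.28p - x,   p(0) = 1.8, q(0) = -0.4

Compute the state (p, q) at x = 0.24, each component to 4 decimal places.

1.6874, -0.9600

Euler on (p,q): p_{n+1} = p_n + h·p', q_{n+1} = q_n + h·q'.
0.000000: (1.800000, -0.400000); f=(-0.400000, -2.304000) → (1.752000, -0.676480)
0.120000: (1.752000, -0.676480); f=(-0.538480, -2.362560) → (1.687382, -0.959987)
(p(0.24), q(0.24)) ≈ (1.6874, -0.9600)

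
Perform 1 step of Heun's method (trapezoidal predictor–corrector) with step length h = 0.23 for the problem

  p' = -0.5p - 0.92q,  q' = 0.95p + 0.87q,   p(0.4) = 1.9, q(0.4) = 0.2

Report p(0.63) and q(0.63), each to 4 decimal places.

Heun on (p,q): k1 = f(t_n, state_n); k2 = f(t_n + h, state_n + h·k1); state_{n+1} = state_n + (h/2)·(k1 + k2).
0.400000: (1.900000, 0.200000)
  k1 = (-1.134000, 1.979000)
  predictor → (1.639180, 0.655170)
  k2 = (-1.422346, 2.127219)
  → (1.606020, 0.672215)
(p(0.63), q(0.63)) ≈ (1.6060, 0.6722)

1.6060, 0.6722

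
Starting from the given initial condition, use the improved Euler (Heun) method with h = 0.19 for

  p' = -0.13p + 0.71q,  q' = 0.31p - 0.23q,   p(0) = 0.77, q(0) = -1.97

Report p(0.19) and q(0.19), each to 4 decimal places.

0.4976, -1.8498

Heun on (p,q): k1 = f(x_n, state_n); k2 = f(x_n + h, state_n + h·k1); state_{n+1} = state_n + (h/2)·(k1 + k2).
0.000000: (0.770000, -1.970000)
  k1 = (-1.498800, 0.691800)
  predictor → (0.485228, -1.838558)
  k2 = (-1.368456, 0.573289)
  → (0.497611, -1.849817)
(p(0.19), q(0.19)) ≈ (0.4976, -1.8498)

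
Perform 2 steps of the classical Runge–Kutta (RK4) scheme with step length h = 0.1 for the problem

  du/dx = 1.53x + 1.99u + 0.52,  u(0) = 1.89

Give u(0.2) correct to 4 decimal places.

2.9767

RK4: k1 = f(x_n, u_n); k2 = f(x_n + h/2, u_n + (h/2)·k1); k3 = f(x_n + h/2, u_n + (h/2)·k2); k4 = f(x_n + h, u_n + h·k3); u_{n+1} = u_n + (h/6)·(k1 + 2k2 + 2k3 + k4).
x=0.000000, u=1.890000:
  k1 = f(0.000000, 1.890000) = 4.281100
  k2 = f(0.050000, 2.104055) = 4.783569
  k3 = f(0.050000, 2.129178) = 4.833565
  k4 = f(0.100000, 2.373357) = 5.395979
  u ← 1.890000 + (0.1/6)·(k1 + 2k2 + 2k3 + k4) = 2.371856
x=0.100000, u=2.371856:
  k1 = f(0.100000, 2.371856) = 5.392993
  k2 = f(0.150000, 2.641505) = 6.006096
  k3 = f(0.150000, 2.672161) = 6.067100
  k4 = f(0.200000, 2.978566) = 6.753346
  u ← 2.371856 + (0.1/6)·(k1 + 2k2 + 2k3 + k4) = 2.976735
u(0.2) ≈ 2.9767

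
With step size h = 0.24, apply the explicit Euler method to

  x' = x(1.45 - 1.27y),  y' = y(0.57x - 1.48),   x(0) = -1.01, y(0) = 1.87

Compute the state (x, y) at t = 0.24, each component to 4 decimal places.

-0.7858, 0.9474

Euler on (x,y): x_{n+1} = x_n + h·x', y_{n+1} = y_n + h·y'.
0.000000: (-1.010000, 1.870000); f=(0.934149, -3.844159) → (-0.785804, 0.947402)
(x(0.24), y(0.24)) ≈ (-0.7858, 0.9474)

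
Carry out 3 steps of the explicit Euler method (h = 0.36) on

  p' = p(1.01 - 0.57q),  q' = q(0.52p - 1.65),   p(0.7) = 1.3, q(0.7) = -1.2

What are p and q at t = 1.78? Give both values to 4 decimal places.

4.7544, -0.6234

Euler on (p,q): p_{n+1} = p_n + h·p', q_{n+1} = q_n + h·q'.
0.700000: (1.300000, -1.200000); f=(2.202200, 1.168800) → (2.092792, -0.779232)
1.060000: (2.092792, -0.779232); f=(3.043259, 0.437732) → (3.188365, -0.621648)
1.420000: (3.188365, -0.621648); f=(4.350013, -0.004942) → (4.754370, -0.623428)
(p(1.78), q(1.78)) ≈ (4.7544, -0.6234)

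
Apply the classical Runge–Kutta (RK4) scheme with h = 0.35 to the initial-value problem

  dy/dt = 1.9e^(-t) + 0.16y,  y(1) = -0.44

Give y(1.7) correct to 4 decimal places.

-0.1174

RK4: k1 = f(t_n, y_n); k2 = f(t_n + h/2, y_n + (h/2)·k1); k3 = f(t_n + h/2, y_n + (h/2)·k2); k4 = f(t_n + h, y_n + h·k3); y_{n+1} = y_n + (h/6)·(k1 + 2k2 + 2k3 + k4).
t=1.000000, y=-0.440000:
  k1 = f(1.000000, -0.440000) = 0.628571
  k2 = f(1.175000, -0.330000) = 0.533956
  k3 = f(1.175000, -0.346558) = 0.531307
  k4 = f(1.350000, -0.254043) = 0.451910
  y ← -0.440000 + (0.35/6)·(k1 + 2k2 + 2k3 + k4) = -0.252691
t=1.350000, y=-0.252691:
  k1 = f(1.350000, -0.252691) = 0.452126
  k2 = f(1.525000, -0.173569) = 0.385709
  k3 = f(1.525000, -0.185192) = 0.383849
  k4 = f(1.700000, -0.118344) = 0.328164
  y ← -0.252691 + (0.35/6)·(k1 + 2k2 + 2k3 + k4) = -0.117393
y(1.7) ≈ -0.1174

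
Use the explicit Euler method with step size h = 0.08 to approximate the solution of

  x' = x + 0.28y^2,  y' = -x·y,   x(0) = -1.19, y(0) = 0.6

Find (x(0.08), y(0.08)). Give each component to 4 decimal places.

-1.2771, 0.6571

Euler on (x,y): x_{n+1} = x_n + h·x', y_{n+1} = y_n + h·y'.
0.000000: (-1.190000, 0.600000); f=(-1.089200, 0.714000) → (-1.277136, 0.657120)
(x(0.08), y(0.08)) ≈ (-1.2771, 0.6571)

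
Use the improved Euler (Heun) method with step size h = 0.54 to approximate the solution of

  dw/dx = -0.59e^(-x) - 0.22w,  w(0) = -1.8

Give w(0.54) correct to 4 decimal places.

Heun: k1 = f(x_n, w_n); k2 = f(x_n + h, w_n + h·k1); w_{n+1} = w_n + (h/2)·(k1 + k2).
x=0.000000, w=-1.800000:
  k1 = f(0.000000, -1.800000) = -0.194000
  k2 = f(0.540000, -1.904760) = 0.075226
  w ← -1.800000 + (0.54/2)·(-0.194000 + 0.075226) = -1.832069
w(0.54) ≈ -1.8321

-1.8321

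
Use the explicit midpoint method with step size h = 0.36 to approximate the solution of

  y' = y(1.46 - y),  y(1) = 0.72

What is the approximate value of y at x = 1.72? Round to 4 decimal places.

Midpoint: k1 = f(x_n, y_n); k2 = f(x_n + h/2, y_n + (h/2)·k1); y_{n+1} = y_n + h·k2.
x=1.000000, y=0.720000:
  k1 = f(1.000000, 0.720000) = 0.532800
  k2 = f(1.180000, 0.815904) = 0.525521
  y ← 0.720000 + 0.36·0.525521 = 0.909187
x=1.360000, y=0.909187:
  k1 = f(1.360000, 0.909187) = 0.500792
  k2 = f(1.540000, 0.999330) = 0.460361
  y ← 0.909187 + 0.36·0.460361 = 1.074917
y(1.72) ≈ 1.0749

1.0749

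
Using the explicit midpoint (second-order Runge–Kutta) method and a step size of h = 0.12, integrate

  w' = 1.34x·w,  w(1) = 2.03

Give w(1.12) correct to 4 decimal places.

2.4038

Midpoint: k1 = f(x_n, w_n); k2 = f(x_n + h/2, w_n + (h/2)·k1); w_{n+1} = w_n + h·k2.
x=1.000000, w=2.030000:
  k1 = f(1.000000, 2.030000) = 2.720200
  k2 = f(1.060000, 2.193212) = 3.115238
  w ← 2.030000 + 0.12·3.115238 = 2.403829
w(1.12) ≈ 2.4038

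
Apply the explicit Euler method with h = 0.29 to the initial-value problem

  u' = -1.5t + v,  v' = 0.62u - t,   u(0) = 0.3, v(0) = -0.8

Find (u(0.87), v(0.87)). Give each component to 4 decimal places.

-0.7640, -1.0355

Euler on (u,v): u_{n+1} = u_n + h·u', v_{n+1} = v_n + h·v'.
0.000000: (0.300000, -0.800000); f=(-0.800000, 0.186000) → (0.068000, -0.746060)
0.290000: (0.068000, -0.746060); f=(-1.181060, -0.247840) → (-0.274507, -0.817934)
0.580000: (-0.274507, -0.817934); f=(-1.687934, -0.750195) → (-0.764008, -1.035490)
(u(0.87), v(0.87)) ≈ (-0.7640, -1.0355)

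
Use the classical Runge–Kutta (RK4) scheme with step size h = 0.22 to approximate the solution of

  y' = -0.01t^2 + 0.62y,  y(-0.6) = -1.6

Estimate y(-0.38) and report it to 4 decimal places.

RK4: k1 = f(t_n, y_n); k2 = f(t_n + h/2, y_n + (h/2)·k1); k3 = f(t_n + h/2, y_n + (h/2)·k2); k4 = f(t_n + h, y_n + h·k3); y_{n+1} = y_n + (h/6)·(k1 + 2k2 + 2k3 + k4).
t=-0.600000, y=-1.600000:
  k1 = f(-0.600000, -1.600000) = -0.995600
  k2 = f(-0.490000, -1.709516) = -1.062301
  k3 = f(-0.490000, -1.716853) = -1.066850
  k4 = f(-0.380000, -1.834707) = -1.138962
  y ← -1.600000 + (0.22/6)·(k1 + 2k2 + 2k3 + k4) = -1.834405
y(-0.38) ≈ -1.8344

-1.8344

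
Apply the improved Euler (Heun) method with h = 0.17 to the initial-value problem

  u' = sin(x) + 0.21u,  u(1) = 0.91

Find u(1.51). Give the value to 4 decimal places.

Heun: k1 = f(x_n, u_n); k2 = f(x_n + h, u_n + h·k1); u_{n+1} = u_n + (h/2)·(k1 + k2).
x=1.000000, u=0.910000:
  k1 = f(1.000000, 0.910000) = 1.032571
  k2 = f(1.170000, 1.085537) = 1.148713
  u ← 0.910000 + (0.17/2)·(1.032571 + 1.148713) = 1.095409
x=1.170000, u=1.095409:
  k1 = f(1.170000, 1.095409) = 1.150787
  k2 = f(1.340000, 1.291043) = 1.244604
  u ← 1.095409 + (0.17/2)·(1.150787 + 1.244604) = 1.299017
x=1.340000, u=1.299017:
  k1 = f(1.340000, 1.299017) = 1.246278
  k2 = f(1.510000, 1.510885) = 1.315438
  u ← 1.299017 + (0.17/2)·(1.246278 + 1.315438) = 1.516763
u(1.51) ≈ 1.5168

1.5168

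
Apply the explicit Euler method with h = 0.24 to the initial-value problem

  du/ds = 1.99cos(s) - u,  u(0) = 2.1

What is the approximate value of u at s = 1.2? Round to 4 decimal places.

Euler: u_{n+1} = u_n + h·f(s_n, u_n).
s=0.000000, u=2.100000: f=-0.110000 → u ← 2.100000 + 0.24·(-0.110000) = 2.073600
s=0.240000, u=2.073600: f=-0.140637 → u ← 2.073600 + 0.24·(-0.140637) = 2.039847
s=0.480000, u=2.039847: f=-0.274727 → u ← 2.039847 + 0.24·(-0.274727) = 1.973913
s=0.720000, u=1.973913: f=-0.477819 → u ← 1.973913 + 0.24·(-0.477819) = 1.859236
s=0.960000, u=1.859236: f=-0.717931 → u ← 1.859236 + 0.24·(-0.717931) = 1.686932
u(1.2) ≈ 1.6869

1.6869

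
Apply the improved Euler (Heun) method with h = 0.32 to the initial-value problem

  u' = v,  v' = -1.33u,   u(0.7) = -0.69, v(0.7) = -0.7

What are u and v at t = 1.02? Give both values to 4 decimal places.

-0.8670, -0.3587

Heun on (u,v): k1 = f(t_n, state_n); k2 = f(t_n + h, state_n + h·k1); state_{n+1} = state_n + (h/2)·(k1 + k2).
0.700000: (-0.690000, -0.700000)
  k1 = (-0.700000, 0.917700)
  predictor → (-0.914000, -0.406336)
  k2 = (-0.406336, 1.215620)
  → (-0.867014, -0.358669)
(u(1.02), v(1.02)) ≈ (-0.8670, -0.3587)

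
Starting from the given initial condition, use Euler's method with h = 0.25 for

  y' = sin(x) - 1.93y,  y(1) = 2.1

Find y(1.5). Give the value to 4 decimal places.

0.9085

Euler: y_{n+1} = y_n + h·f(x_n, y_n).
x=1.000000, y=2.100000: f=-3.211529 → y ← 2.100000 + 0.25·(-3.211529) = 1.297118
x=1.250000, y=1.297118: f=-1.554453 → y ← 1.297118 + 0.25·(-1.554453) = 0.908505
y(1.5) ≈ 0.9085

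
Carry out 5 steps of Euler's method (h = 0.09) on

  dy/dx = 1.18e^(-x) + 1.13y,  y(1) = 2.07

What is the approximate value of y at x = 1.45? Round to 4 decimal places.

3.5646

Euler: y_{n+1} = y_n + h·f(x_n, y_n).
x=1.000000, y=2.070000: f=2.773198 → y ← 2.070000 + 0.09·2.773198 = 2.319588
x=1.090000, y=2.319588: f=3.017870 → y ← 2.319588 + 0.09·3.017870 = 2.591196
x=1.180000, y=2.591196: f=3.290640 → y ← 2.591196 + 0.09·3.290640 = 2.887354
x=1.270000, y=2.887354: f=3.594091 → y ← 2.887354 + 0.09·3.594091 = 3.210822
x=1.360000, y=3.210822: f=3.931088 → y ← 3.210822 + 0.09·3.931088 = 3.564620
y(1.45) ≈ 3.5646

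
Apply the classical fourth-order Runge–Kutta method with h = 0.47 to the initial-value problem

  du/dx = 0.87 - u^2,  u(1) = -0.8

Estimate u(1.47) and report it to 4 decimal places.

-0.6430

RK4: k1 = f(x_n, u_n); k2 = f(x_n + h/2, u_n + (h/2)·k1); k3 = f(x_n + h/2, u_n + (h/2)·k2); k4 = f(x_n + h, u_n + h·k3); u_{n+1} = u_n + (h/6)·(k1 + 2k2 + 2k3 + k4).
x=1.000000, u=-0.800000:
  k1 = f(1.000000, -0.800000) = 0.230000
  k2 = f(1.235000, -0.745950) = 0.313559
  k3 = f(1.235000, -0.726314) = 0.342468
  k4 = f(1.470000, -0.639040) = 0.461628
  u ← -0.800000 + (0.47/6)·(k1 + 2k2 + 2k3 + k4) = -0.643045
u(1.47) ≈ -0.6430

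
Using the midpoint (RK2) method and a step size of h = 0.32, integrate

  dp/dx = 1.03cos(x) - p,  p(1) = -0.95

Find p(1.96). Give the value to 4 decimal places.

-0.3752

Midpoint: k1 = f(x_n, p_n); k2 = f(x_n + h/2, p_n + (h/2)·k1); p_{n+1} = p_n + h·k2.
x=1.000000, p=-0.950000:
  k1 = f(1.000000, -0.950000) = 1.506511
  k2 = f(1.160000, -0.708958) = 1.120278
  p ← -0.950000 + 0.32·1.120278 = -0.591511
x=1.320000, p=-0.591511:
  k1 = f(1.320000, -0.591511) = 0.847132
  k2 = f(1.480000, -0.455970) = 0.549362
  p ← -0.591511 + 0.32·0.549362 = -0.415715
x=1.640000, p=-0.415715:
  k1 = f(1.640000, -0.415715) = 0.344492
  k2 = f(1.800000, -0.360597) = 0.126578
  p ← -0.415715 + 0.32·0.126578 = -0.375210
p(1.96) ≈ -0.3752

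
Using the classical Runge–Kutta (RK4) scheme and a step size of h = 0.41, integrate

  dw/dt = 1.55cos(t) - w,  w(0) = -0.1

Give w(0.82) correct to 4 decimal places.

0.7097

RK4: k1 = f(t_n, w_n); k2 = f(t_n + h/2, w_n + (h/2)·k1); k3 = f(t_n + h/2, w_n + (h/2)·k2); k4 = f(t_n + h, w_n + h·k3); w_{n+1} = w_n + (h/6)·(k1 + 2k2 + 2k3 + k4).
t=0.000000, w=-0.100000:
  k1 = f(0.000000, -0.100000) = 1.650000
  k2 = f(0.205000, 0.238250) = 1.279295
  k3 = f(0.205000, 0.162255) = 1.355289
  k4 = f(0.410000, 0.455669) = 0.965869
  w ← -0.100000 + (0.41/6)·(k1 + 2k2 + 2k3 + k4) = 0.438811
t=0.410000, w=0.438811:
  k1 = f(0.410000, 0.438811) = 0.982726
  k2 = f(0.615000, 0.640270) = 0.625729
  k3 = f(0.615000, 0.567085) = 0.698914
  k4 = f(0.820000, 0.725365) = 0.332078
  w ← 0.438811 + (0.41/6)·(k1 + 2k2 + 2k3 + k4) = 0.709690
w(0.82) ≈ 0.7097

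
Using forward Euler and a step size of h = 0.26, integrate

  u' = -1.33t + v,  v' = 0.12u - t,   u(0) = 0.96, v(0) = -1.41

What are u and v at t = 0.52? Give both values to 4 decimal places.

0.1447, -1.4291

Euler on (u,v): u_{n+1} = u_n + h·u', v_{n+1} = v_n + h·v'.
0.000000: (0.960000, -1.410000); f=(-1.410000, 0.115200) → (0.593400, -1.380048)
0.260000: (0.593400, -1.380048); f=(-1.725848, -0.188792) → (0.144680, -1.429134)
(u(0.52), v(0.52)) ≈ (0.1447, -1.4291)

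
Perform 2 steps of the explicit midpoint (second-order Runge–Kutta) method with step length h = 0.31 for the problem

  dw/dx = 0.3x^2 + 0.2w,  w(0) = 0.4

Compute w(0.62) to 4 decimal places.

Midpoint: k1 = f(x_n, w_n); k2 = f(x_n + h/2, w_n + (h/2)·k1); w_{n+1} = w_n + h·k2.
x=0.000000, w=0.400000:
  k1 = f(0.000000, 0.400000) = 0.080000
  k2 = f(0.155000, 0.412400) = 0.089688
  w ← 0.400000 + 0.31·0.089688 = 0.427803
x=0.310000, w=0.427803:
  k1 = f(0.310000, 0.427803) = 0.114391
  k2 = f(0.465000, 0.445534) = 0.153974
  w ← 0.427803 + 0.31·0.153974 = 0.475535
w(0.62) ≈ 0.4755

0.4755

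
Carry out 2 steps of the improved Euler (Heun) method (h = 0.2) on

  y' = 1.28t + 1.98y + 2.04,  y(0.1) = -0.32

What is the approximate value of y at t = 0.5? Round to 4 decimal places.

0.7144

Heun: k1 = f(t_n, y_n); k2 = f(t_n + h, y_n + h·k1); y_{n+1} = y_n + (h/2)·(k1 + k2).
t=0.100000, y=-0.320000:
  k1 = f(0.100000, -0.320000) = 1.534400
  k2 = f(0.300000, -0.013120) = 2.398022
  y ← -0.320000 + (0.2/2)·(1.534400 + 2.398022) = 0.073242
t=0.300000, y=0.073242:
  k1 = f(0.300000, 0.073242) = 2.569020
  k2 = f(0.500000, 0.587046) = 3.842351
  y ← 0.073242 + (0.2/2)·(2.569020 + 3.842351) = 0.714379
y(0.5) ≈ 0.7144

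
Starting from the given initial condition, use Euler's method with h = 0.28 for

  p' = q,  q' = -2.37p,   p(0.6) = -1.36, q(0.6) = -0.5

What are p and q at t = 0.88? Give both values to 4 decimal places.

-1.5000, 0.4025

Euler on (p,q): p_{n+1} = p_n + h·p', q_{n+1} = q_n + h·q'.
0.600000: (-1.360000, -0.500000); f=(-0.500000, 3.223200) → (-1.500000, 0.402496)
(p(0.88), q(0.88)) ≈ (-1.5000, 0.4025)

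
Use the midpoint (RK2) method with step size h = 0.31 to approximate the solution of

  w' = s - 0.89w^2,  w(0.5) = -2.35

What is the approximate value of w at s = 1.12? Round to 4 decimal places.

-20.2922

Midpoint: k1 = f(s_n, w_n); k2 = f(s_n + h/2, w_n + (h/2)·k1); w_{n+1} = w_n + h·k2.
s=0.500000, w=-2.350000:
  k1 = f(0.500000, -2.350000) = -4.415025
  k2 = f(0.655000, -3.034329) = -7.539365
  w ← -2.350000 + 0.31·(-7.539365) = -4.687203
s=0.810000, w=-4.687203:
  k1 = f(0.810000, -4.687203) = -18.743187
  k2 = f(0.965000, -7.592397) = -50.338601
  w ← -4.687203 + 0.31·(-50.338601) = -20.292169
w(1.12) ≈ -20.2922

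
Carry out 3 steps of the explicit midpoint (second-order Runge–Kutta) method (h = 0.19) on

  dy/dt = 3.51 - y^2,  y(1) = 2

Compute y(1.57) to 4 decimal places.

Midpoint: k1 = f(t_n, y_n); k2 = f(t_n + h/2, y_n + (h/2)·k1); y_{n+1} = y_n + h·k2.
t=1.000000, y=2.000000:
  k1 = f(1.000000, 2.000000) = -0.490000
  k2 = f(1.095000, 1.953450) = -0.305967
  y ← 2.000000 + 0.19·(-0.305967) = 1.941866
t=1.190000, y=1.941866:
  k1 = f(1.190000, 1.941866) = -0.260845
  k2 = f(1.285000, 1.917086) = -0.165219
  y ← 1.941866 + 0.19·(-0.165219) = 1.910475
t=1.380000, y=1.910475:
  k1 = f(1.380000, 1.910475) = -0.139914
  k2 = f(1.475000, 1.897183) = -0.089303
  y ← 1.910475 + 0.19·(-0.089303) = 1.893507
y(1.57) ≈ 1.8935

1.8935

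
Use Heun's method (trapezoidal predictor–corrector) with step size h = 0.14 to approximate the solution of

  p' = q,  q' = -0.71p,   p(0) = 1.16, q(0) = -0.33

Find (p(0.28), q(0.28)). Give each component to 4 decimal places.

Heun on (p,q): k1 = f(t_n, state_n); k2 = f(t_n + h, state_n + h·k1); state_{n+1} = state_n + (h/2)·(k1 + k2).
0.000000: (1.160000, -0.330000)
  k1 = (-0.330000, -0.823600)
  predictor → (1.113800, -0.445304)
  k2 = (-0.445304, -0.790798)
  → (1.105729, -0.443008)
0.140000: (1.105729, -0.443008)
  k1 = (-0.443008, -0.785067)
  predictor → (1.043708, -0.552917)
  k2 = (-0.552917, -0.741032)
  → (1.036014, -0.549835)
(p(0.28), q(0.28)) ≈ (1.0360, -0.5498)

1.0360, -0.5498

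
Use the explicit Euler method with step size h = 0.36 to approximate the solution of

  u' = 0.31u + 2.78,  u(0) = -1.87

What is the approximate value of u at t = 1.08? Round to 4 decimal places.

Euler: u_{n+1} = u_n + h·f(t_n, u_n).
t=0.000000, u=-1.870000: f=2.200300 → u ← -1.870000 + 0.36·2.200300 = -1.077892
t=0.360000, u=-1.077892: f=2.445853 → u ← -1.077892 + 0.36·2.445853 = -0.197385
t=0.720000, u=-0.197385: f=2.718811 → u ← -0.197385 + 0.36·2.718811 = 0.781387
u(1.08) ≈ 0.7814

0.7814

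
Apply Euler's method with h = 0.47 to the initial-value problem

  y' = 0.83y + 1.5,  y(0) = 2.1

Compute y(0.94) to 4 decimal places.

5.7430

Euler: y_{n+1} = y_n + h·f(t_n, y_n).
t=0.000000, y=2.100000: f=3.243000 → y ← 2.100000 + 0.47·3.243000 = 3.624210
t=0.470000, y=3.624210: f=4.508094 → y ← 3.624210 + 0.47·4.508094 = 5.743014
y(0.94) ≈ 5.7430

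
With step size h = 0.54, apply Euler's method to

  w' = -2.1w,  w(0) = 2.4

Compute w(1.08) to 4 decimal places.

Euler: w_{n+1} = w_n + h·f(x_n, w_n).
x=0.000000, w=2.400000: f=-5.040000 → w ← 2.400000 + 0.54·(-5.040000) = -0.321600
x=0.540000, w=-0.321600: f=0.675360 → w ← -0.321600 + 0.54·0.675360 = 0.043094
w(1.08) ≈ 0.0431

0.0431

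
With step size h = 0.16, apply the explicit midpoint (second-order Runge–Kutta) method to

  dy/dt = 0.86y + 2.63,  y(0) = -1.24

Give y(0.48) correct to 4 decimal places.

Midpoint: k1 = f(t_n, y_n); k2 = f(t_n + h/2, y_n + (h/2)·k1); y_{n+1} = y_n + h·k2.
t=0.000000, y=-1.240000:
  k1 = f(0.000000, -1.240000) = 1.563600
  k2 = f(0.080000, -1.114912) = 1.671176
  y ← -1.240000 + 0.16·1.671176 = -0.972612
t=0.160000, y=-0.972612:
  k1 = f(0.160000, -0.972612) = 1.793554
  k2 = f(0.240000, -0.829128) = 1.916950
  y ← -0.972612 + 0.16·1.916950 = -0.665900
t=0.320000, y=-0.665900:
  k1 = f(0.320000, -0.665900) = 2.057326
  k2 = f(0.400000, -0.501314) = 2.198870
  y ← -0.665900 + 0.16·2.198870 = -0.314081
y(0.48) ≈ -0.3141

-0.3141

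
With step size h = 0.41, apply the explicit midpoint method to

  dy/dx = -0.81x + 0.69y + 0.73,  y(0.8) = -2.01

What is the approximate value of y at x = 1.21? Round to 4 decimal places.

Midpoint: k1 = f(x_n, y_n); k2 = f(x_n + h/2, y_n + (h/2)·k1); y_{n+1} = y_n + h·k2.
x=0.800000, y=-2.010000:
  k1 = f(0.800000, -2.010000) = -1.304900
  k2 = f(1.005000, -2.277504) = -1.655528
  y ← -2.010000 + 0.41·(-1.655528) = -2.688767
y(1.21) ≈ -2.6888

-2.6888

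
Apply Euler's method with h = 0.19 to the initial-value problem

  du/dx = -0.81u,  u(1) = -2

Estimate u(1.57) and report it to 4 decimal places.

-1.2114

Euler: u_{n+1} = u_n + h·f(x_n, u_n).
x=1.000000, u=-2.000000: f=1.620000 → u ← -2.000000 + 0.19·1.620000 = -1.692200
x=1.190000, u=-1.692200: f=1.370682 → u ← -1.692200 + 0.19·1.370682 = -1.431770
x=1.380000, u=-1.431770: f=1.159734 → u ← -1.431770 + 0.19·1.159734 = -1.211421
u(1.57) ≈ -1.2114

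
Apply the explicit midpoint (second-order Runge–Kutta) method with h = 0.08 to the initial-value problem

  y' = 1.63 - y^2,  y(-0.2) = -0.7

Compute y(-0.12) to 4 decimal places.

Midpoint: k1 = f(x_n, y_n); k2 = f(x_n + h/2, y_n + (h/2)·k1); y_{n+1} = y_n + h·k2.
x=-0.200000, y=-0.700000:
  k1 = f(-0.200000, -0.700000) = 1.140000
  k2 = f(-0.160000, -0.654400) = 1.201761
  y ← -0.700000 + 0.08·1.201761 = -0.603859
y(-0.12) ≈ -0.6039

-0.6039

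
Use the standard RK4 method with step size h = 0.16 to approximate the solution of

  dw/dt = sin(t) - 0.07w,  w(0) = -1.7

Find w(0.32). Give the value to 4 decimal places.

RK4: k1 = f(t_n, w_n); k2 = f(t_n + h/2, w_n + (h/2)·k1); k3 = f(t_n + h/2, w_n + (h/2)·k2); k4 = f(t_n + h, w_n + h·k3); w_{n+1} = w_n + (h/6)·(k1 + 2k2 + 2k3 + k4).
t=0.000000, w=-1.700000:
  k1 = f(0.000000, -1.700000) = 0.119000
  k2 = f(0.080000, -1.690480) = 0.198248
  k3 = f(0.080000, -1.684140) = 0.197805
  k4 = f(0.160000, -1.668351) = 0.276103
  w ← -1.700000 + (0.16/6)·(k1 + 2k2 + 2k3 + k4) = -1.668341
t=0.160000, w=-1.668341:
  k1 = f(0.160000, -1.668341) = 0.276102
  k2 = f(0.240000, -1.646253) = 0.352940
  k3 = f(0.240000, -1.640106) = 0.352510
  k4 = f(0.320000, -1.611940) = 0.427402
  w ← -1.668341 + (0.16/6)·(k1 + 2k2 + 2k3 + k4) = -1.611957
w(0.32) ≈ -1.6120

-1.6120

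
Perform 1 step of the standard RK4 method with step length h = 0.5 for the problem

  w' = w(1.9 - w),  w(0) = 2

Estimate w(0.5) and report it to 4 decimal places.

RK4: k1 = f(s_n, w_n); k2 = f(s_n + h/2, w_n + (h/2)·k1); k3 = f(s_n + h/2, w_n + (h/2)·k2); k4 = f(s_n + h, w_n + h·k3); w_{n+1} = w_n + (h/6)·(k1 + 2k2 + 2k3 + k4).
s=0.000000, w=2.000000:
  k1 = f(0.000000, 2.000000) = -0.200000
  k2 = f(0.250000, 1.950000) = -0.097500
  k3 = f(0.250000, 1.975625) = -0.149407
  k4 = f(0.500000, 1.925297) = -0.048704
  w ← 2.000000 + (0.5/6)·(k1 + 2k2 + 2k3 + k4) = 1.938124
w(0.5) ≈ 1.9381

1.9381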